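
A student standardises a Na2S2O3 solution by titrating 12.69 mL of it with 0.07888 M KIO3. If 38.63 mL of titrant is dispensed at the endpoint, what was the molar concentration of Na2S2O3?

1.44 M

n(KIO3) = 0.07888 x 0.03863 = 0.003047 mol.
From the balanced equation, 1 mol KIO3 reacts with 6 mol Na2S2O3, so n(Na2S2O3) = 0.003047 x 6/1 = 0.01828 mol.
[Na2S2O3] = 0.01828 / 0.01269 L = 1.44 M.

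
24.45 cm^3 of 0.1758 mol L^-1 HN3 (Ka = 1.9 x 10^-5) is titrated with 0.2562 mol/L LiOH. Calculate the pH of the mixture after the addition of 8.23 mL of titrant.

4.70

Initial n(HN3) = 0.1758 x 0.02445 = 0.004298 mol.
n(LiOH) added = 0.2562 x 0.008230 = 0.002109 mol, converting that many moles of HN3 to N3-.
Remaining n(HN3) = 0.002190 mol; n(N3-) = 0.002109 mol.
By Henderson-Hasselbalch, pH = pKa + log([A^-]/[HA]) = 4.72 + log(0.002109/0.002190) = 4.72 + (-0.02) = 4.70.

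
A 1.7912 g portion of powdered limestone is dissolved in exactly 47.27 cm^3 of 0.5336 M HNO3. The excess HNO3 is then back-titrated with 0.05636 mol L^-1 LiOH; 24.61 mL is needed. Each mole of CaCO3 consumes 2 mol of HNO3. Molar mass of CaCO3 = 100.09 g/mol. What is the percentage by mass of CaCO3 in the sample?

66.6%

Total n(HNO3) added = 0.5336 x 0.04727 = 0.02522 mol.
n(LiOH) used = 0.05636 x 0.02461 = 0.001387 mol, which equals the excess n(HNO3).
So n(HNO3) consumed by the sample = 0.02522 - 0.001387 = 0.02384 mol.
n(CaCO3) = 0.02384 / 2 = 0.01192 mol.
mass CaCO3 = 0.01192 x 100.09 = 1.193 g, so %CaCO3 = 1.193/1.7912 x 100 = 66.6%.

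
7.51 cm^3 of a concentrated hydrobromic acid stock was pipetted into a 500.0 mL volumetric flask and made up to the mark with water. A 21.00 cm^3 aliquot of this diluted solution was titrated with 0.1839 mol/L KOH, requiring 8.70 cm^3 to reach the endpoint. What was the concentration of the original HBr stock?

5.07 M

n(KOH) = 0.1839 x 0.008700 = 0.001600 mol.
n(HBr) in the aliquot = 0.001600 mol.
[diluted HBr] = 0.001600 / 0.02100 = 0.07619 M.
Dilution factor = 500.0/7.510 = 66.58, so [stock] = 0.07619 x 66.58 = 5.07 M.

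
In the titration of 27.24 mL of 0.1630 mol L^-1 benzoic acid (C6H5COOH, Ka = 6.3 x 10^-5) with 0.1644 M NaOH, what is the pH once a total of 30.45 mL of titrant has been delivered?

11.99

n(acid) = 0.1630 x 0.02724 = 0.004440 mol; n(NaOH) added = 0.1644 x 0.03045 = 0.005006 mol.
Base is in excess by 0.005006 - 0.004440 = 0.0005659 mol in a total volume of 0.05769 L.
[OH^-] = 0.0005659/0.05769 = 0.009809 M, so pOH = 2.01 and pH = 14.00 - 2.01 = 11.99.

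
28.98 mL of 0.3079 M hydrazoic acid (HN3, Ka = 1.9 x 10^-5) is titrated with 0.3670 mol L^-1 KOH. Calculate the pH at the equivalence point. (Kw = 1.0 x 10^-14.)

n(HN3) = 0.3079 x 0.02898 = 0.008923 mol; V(KOH) at equivalence = 0.008923/0.3670 = 0.02431 L.
At equivalence all the acid is converted to N3-; total volume = 0.02898 + 0.02431 = 0.05329 L, so [N3-] = 0.008923/0.05329 = 0.1674 M.
Kb = Kw/Ka = 1.0e-14 / 1.9 x 10^-5 = 5.26e-10.
[OH^-] = sqrt(Kb x [N3-]) = sqrt(5.26e-10 x 0.1674) = 9.39e-6 M.
pOH = 5.03, so pH = 14.00 - 5.03 = 8.97.

8.97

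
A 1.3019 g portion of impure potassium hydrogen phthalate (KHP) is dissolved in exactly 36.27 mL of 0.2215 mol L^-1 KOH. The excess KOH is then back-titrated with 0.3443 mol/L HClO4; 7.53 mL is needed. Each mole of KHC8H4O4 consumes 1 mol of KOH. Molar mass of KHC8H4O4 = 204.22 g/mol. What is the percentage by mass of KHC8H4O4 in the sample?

85.4%

Total n(KOH) added = 0.2215 x 0.03627 = 0.008034 mol.
n(HClO4) used = 0.3443 x 0.007530 = 0.002593 mol, which equals the excess n(KOH).
So n(KOH) consumed by the sample = 0.008034 - 0.002593 = 0.005441 mol.
n(KHC8H4O4) = 0.005441 / 1 = 0.005441 mol.
mass KHC8H4O4 = 0.005441 x 204.22 = 1.111 g, so %KHC8H4O4 = 1.111/1.3019 x 100 = 85.4%.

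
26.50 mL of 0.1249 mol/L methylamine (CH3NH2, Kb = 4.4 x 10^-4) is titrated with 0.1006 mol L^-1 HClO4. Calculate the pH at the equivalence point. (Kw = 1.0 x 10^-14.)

n(CH3NH2) = 0.1249 x 0.02650 = 0.003310 mol; V(HClO4) at equivalence = 0.003310/0.1006 = 0.03290 L.
At equivalence the base is fully converted to CH3NH3+; total volume = 0.05940 L, so [CH3NH3+] = 0.003310/0.05940 = 0.05572 M.
Ka(CH3NH3+) = Kw/Kb = 1.0e-14 / 4.4 x 10^-4 = 2.27e-11.
[H^+] = sqrt(Ka x [CH3NH3+]) = sqrt(2.27e-11 x 0.05572) = 1.13e-6 M.
pH = -log(1.13e-6) = 5.95.

5.95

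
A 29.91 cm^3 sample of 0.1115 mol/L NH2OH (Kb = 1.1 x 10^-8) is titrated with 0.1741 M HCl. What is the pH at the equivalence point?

n(NH2OH) = 0.1115 x 0.02991 = 0.003335 mol; V(HCl) at equivalence = 0.003335/0.1741 = 0.01916 L.
At equivalence the base is fully converted to NH3OH+; total volume = 0.04907 L, so [NH3OH+] = 0.003335/0.04907 = 0.06797 M.
Ka(NH3OH+) = Kw/Kb = 1.0e-14 / 1.1 x 10^-8 = 9.09e-7.
[H^+] = sqrt(Ka x [NH3OH+]) = sqrt(9.09e-7 x 0.06797) = 0.000249 M.
pH = -log(0.000249) = 3.60.

3.60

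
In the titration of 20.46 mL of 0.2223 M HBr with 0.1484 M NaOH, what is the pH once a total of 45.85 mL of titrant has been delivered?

n(acid) = 0.2223 x 0.02046 = 0.004548 mol; n(NaOH) added = 0.1484 x 0.04585 = 0.006804 mol.
Base is in excess by 0.006804 - 0.004548 = 0.002256 mol in a total volume of 0.06631 L.
[OH^-] = 0.002256/0.06631 = 0.03402 M, so pOH = 1.47 and pH = 14.00 - 1.47 = 12.53.

12.53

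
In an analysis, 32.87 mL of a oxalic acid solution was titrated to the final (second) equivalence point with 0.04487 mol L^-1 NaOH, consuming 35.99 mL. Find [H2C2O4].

0.0246 M

n(NaOH) = 0.04487 x 0.03599 = 0.001615 mol.
At the final (second) equivalence point, 2 mol OH^- react per mol H2C2O4, so n(H2C2O4) = 0.001615 / 2 = 0.0008074 mol.
[H2C2O4] = 0.0008074 / 0.03287 L = 0.0246 M.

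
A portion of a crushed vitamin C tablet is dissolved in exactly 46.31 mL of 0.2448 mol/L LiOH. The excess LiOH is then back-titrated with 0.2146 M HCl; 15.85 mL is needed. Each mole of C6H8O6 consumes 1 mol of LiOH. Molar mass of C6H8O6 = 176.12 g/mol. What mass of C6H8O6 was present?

1.40 g

Total n(LiOH) added = 0.2448 x 0.04631 = 0.01134 mol.
n(HCl) used = 0.2146 x 0.01585 = 0.003401 mol, which equals the excess n(LiOH).
So n(LiOH) consumed by the sample = 0.01134 - 0.003401 = 0.007935 mol.
n(C6H8O6) = 0.007935 / 1 = 0.007935 mol.
mass = 0.007935 mol x 176.12 g/mol = 1.40 g.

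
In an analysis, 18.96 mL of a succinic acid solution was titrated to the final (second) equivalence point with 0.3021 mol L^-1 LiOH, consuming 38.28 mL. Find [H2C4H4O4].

0.305 M

n(LiOH) = 0.3021 x 0.03828 = 0.01156 mol.
At the final (second) equivalence point, 2 mol OH^- react per mol H2C4H4O4, so n(H2C4H4O4) = 0.01156 / 2 = 0.005782 mol.
[H2C4H4O4] = 0.005782 / 0.01896 L = 0.305 M.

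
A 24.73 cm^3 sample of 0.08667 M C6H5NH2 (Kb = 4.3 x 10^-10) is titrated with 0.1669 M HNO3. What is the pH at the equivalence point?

n(C6H5NH2) = 0.08667 x 0.02473 = 0.002143 mol; V(HNO3) at equivalence = 0.002143/0.1669 = 0.01284 L.
At equivalence the base is fully converted to C6H5NH3+; total volume = 0.03757 L, so [C6H5NH3+] = 0.002143/0.03757 = 0.05705 M.
Ka(C6H5NH3+) = Kw/Kb = 1.0e-14 / 4.3 x 10^-10 = 2.33e-5.
[H^+] = sqrt(Ka x [C6H5NH3+]) = sqrt(2.33e-5 x 0.05705) = 0.00115 M.
pH = -log(0.00115) = 2.94.

2.94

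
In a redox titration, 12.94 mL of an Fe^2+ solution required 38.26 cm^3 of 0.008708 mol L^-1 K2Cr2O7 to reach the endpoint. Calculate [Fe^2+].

n(K2Cr2O7) = 0.008708 x 0.03826 = 0.0003332 mol.
From the balanced equation, 1 mol K2Cr2O7 reacts with 6 mol Fe^2+, so n(Fe^2+) = 0.0003332 x 6/1 = 0.001999 mol.
[Fe^2+] = 0.001999 / 0.01294 L = 0.154 M.

0.154 M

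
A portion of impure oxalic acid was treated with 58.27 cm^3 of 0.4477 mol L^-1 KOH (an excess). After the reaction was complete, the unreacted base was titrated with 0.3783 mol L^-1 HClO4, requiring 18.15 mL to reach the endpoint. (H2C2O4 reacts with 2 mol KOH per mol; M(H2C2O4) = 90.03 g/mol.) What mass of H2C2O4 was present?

Total n(KOH) added = 0.4477 x 0.05827 = 0.02609 mol.
n(HClO4) used = 0.3783 x 0.01815 = 0.006866 mol, which equals the excess n(KOH).
So n(KOH) consumed by the sample = 0.02609 - 0.006866 = 0.01922 mol.
n(H2C2O4) = 0.01922 / 2 = 0.009611 mol.
mass = 0.009611 mol x 90.03 g/mol = 0.865 g.

0.865 g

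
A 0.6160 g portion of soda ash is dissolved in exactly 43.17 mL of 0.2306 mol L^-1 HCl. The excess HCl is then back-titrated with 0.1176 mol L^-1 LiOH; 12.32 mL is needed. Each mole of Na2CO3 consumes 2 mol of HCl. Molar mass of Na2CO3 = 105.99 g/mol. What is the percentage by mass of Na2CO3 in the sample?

Total n(HCl) added = 0.2306 x 0.04317 = 0.009955 mol.
n(LiOH) used = 0.1176 x 0.01232 = 0.001449 mol, which equals the excess n(HCl).
So n(HCl) consumed by the sample = 0.009955 - 0.001449 = 0.008506 mol.
n(Na2CO3) = 0.008506 / 2 = 0.004253 mol.
mass Na2CO3 = 0.004253 x 105.99 = 0.4508 g, so %Na2CO3 = 0.4508/0.6160 x 100 = 73.2%.

73.2%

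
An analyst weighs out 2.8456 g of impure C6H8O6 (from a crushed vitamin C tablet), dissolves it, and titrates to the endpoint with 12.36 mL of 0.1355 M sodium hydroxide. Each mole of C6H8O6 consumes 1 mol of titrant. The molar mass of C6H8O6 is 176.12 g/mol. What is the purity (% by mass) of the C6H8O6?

n(NaOH) = 0.1355 x 0.01236 = 0.001675 mol.
n(C6H8O6) = 0.001675 / 1 = 0.001675 mol.
mass of C6H8O6 = 0.001675 x 176.12 = 0.2950 g.
% purity = 0.2950 / 2.8456 x 100 = 10.4%.

10.4%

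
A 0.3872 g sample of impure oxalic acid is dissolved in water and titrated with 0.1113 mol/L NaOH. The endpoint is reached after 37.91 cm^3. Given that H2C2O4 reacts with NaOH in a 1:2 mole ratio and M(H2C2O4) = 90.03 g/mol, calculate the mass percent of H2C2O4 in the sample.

n(NaOH) = 0.1113 x 0.03791 = 0.004219 mol.
n(H2C2O4) = 0.004219 / 2 = 0.002110 mol.
mass of H2C2O4 = 0.002110 x 90.03 = 0.1899 g.
% purity = 0.1899 / 0.3872 x 100 = 49.1%.

49.1%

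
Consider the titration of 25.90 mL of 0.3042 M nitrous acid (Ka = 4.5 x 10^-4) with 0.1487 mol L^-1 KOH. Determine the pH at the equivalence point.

n(HNO2) = 0.3042 x 0.02590 = 0.007879 mol; V(KOH) at equivalence = 0.007879/0.1487 = 0.05298 L.
At equivalence all the acid is converted to NO2-; total volume = 0.02590 + 0.05298 = 0.07888 L, so [NO2-] = 0.007879/0.07888 = 0.09988 M.
Kb = Kw/Ka = 1.0e-14 / 4.5 x 10^-4 = 2.22e-11.
[OH^-] = sqrt(Kb x [NO2-]) = sqrt(2.22e-11 x 0.09988) = 1.49e-6 M.
pOH = 5.83, so pH = 14.00 - 5.83 = 8.17.

8.17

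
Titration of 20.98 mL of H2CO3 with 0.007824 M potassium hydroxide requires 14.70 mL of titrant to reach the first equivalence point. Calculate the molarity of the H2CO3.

n(KOH) = 0.007824 x 0.01470 = 0.0001150 mol.
At the first equivalence point, 1 mol OH^- react per mol H2CO3, so n(H2CO3) = 0.0001150 / 1 = 0.0001150 mol.
[H2CO3] = 0.0001150 / 0.02098 L = 0.00548 M.

0.00548 M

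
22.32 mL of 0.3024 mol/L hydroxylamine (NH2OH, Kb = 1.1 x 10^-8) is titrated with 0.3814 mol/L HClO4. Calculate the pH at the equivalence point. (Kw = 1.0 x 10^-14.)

3.41

n(NH2OH) = 0.3024 x 0.02232 = 0.006750 mol; V(HClO4) at equivalence = 0.006750/0.3814 = 0.01770 L.
At equivalence the base is fully converted to NH3OH+; total volume = 0.04002 L, so [NH3OH+] = 0.006750/0.04002 = 0.1687 M.
Ka(NH3OH+) = Kw/Kb = 1.0e-14 / 1.1 x 10^-8 = 9.09e-7.
[H^+] = sqrt(Ka x [NH3OH+]) = sqrt(9.09e-7 x 0.1687) = 0.000392 M.
pH = -log(0.000392) = 3.41.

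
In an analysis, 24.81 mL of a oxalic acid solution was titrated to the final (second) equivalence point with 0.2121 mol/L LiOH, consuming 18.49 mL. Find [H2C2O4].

0.0790 M

n(LiOH) = 0.2121 x 0.01849 = 0.003922 mol.
At the final (second) equivalence point, 2 mol OH^- react per mol H2C2O4, so n(H2C2O4) = 0.003922 / 2 = 0.001961 mol.
[H2C2O4] = 0.001961 / 0.02481 L = 0.0790 M.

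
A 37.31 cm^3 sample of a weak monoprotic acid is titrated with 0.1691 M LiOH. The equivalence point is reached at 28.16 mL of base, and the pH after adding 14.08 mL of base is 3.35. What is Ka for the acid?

14.08 mL is half of the equivalence volume, so this is the half-equivalence point where [HA] = [A^-].
At half-equivalence pH = pKa, so pKa = 3.35.
Ka = 10^(-3.35) = 4.5 x 10^-4.

4.5 x 10^-4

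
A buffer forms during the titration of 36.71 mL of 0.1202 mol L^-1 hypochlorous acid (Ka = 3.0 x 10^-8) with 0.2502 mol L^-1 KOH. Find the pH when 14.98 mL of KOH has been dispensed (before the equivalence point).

Initial n(HClO) = 0.1202 x 0.03671 = 0.004413 mol.
n(KOH) added = 0.2502 x 0.01498 = 0.003748 mol, converting that many moles of HClO to ClO-.
Remaining n(HClO) = 0.0006645 mol; n(ClO-) = 0.003748 mol.
By Henderson-Hasselbalch, pH = pKa + log([A^-]/[HA]) = 7.52 + log(0.003748/0.0006645) = 7.52 + (+0.75) = 8.27.

8.27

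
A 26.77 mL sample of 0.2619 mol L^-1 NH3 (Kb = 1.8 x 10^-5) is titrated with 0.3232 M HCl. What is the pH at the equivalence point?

5.05

n(NH3) = 0.2619 x 0.02677 = 0.007011 mol; V(HCl) at equivalence = 0.007011/0.3232 = 0.02169 L.
At equivalence the base is fully converted to NH4+; total volume = 0.04846 L, so [NH4+] = 0.007011/0.04846 = 0.1447 M.
Ka(NH4+) = Kw/Kb = 1.0e-14 / 1.8 x 10^-5 = 5.56e-10.
[H^+] = sqrt(Ka x [NH4+]) = sqrt(5.56e-10 x 0.1447) = 8.97e-6 M.
pH = -log(8.97e-6) = 5.05.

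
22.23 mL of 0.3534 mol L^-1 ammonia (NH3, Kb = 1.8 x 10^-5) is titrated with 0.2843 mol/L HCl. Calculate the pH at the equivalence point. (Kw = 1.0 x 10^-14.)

n(NH3) = 0.3534 x 0.02223 = 0.007856 mol; V(HCl) at equivalence = 0.007856/0.2843 = 0.02763 L.
At equivalence the base is fully converted to NH4+; total volume = 0.04986 L, so [NH4+] = 0.007856/0.04986 = 0.1576 M.
Ka(NH4+) = Kw/Kb = 1.0e-14 / 1.8 x 10^-5 = 5.56e-10.
[H^+] = sqrt(Ka x [NH4+]) = sqrt(5.56e-10 x 0.1576) = 9.36e-6 M.
pH = -log(9.36e-6) = 5.03.

5.03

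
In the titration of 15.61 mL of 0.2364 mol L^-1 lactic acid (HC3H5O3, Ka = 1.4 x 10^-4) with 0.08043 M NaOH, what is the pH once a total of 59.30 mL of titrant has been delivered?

12.16

n(acid) = 0.2364 x 0.01561 = 0.003690 mol; n(NaOH) added = 0.08043 x 0.05930 = 0.004769 mol.
Base is in excess by 0.004769 - 0.003690 = 0.001079 mol in a total volume of 0.07491 L.
[OH^-] = 0.001079/0.07491 = 0.01441 M, so pOH = 1.84 and pH = 14.00 - 1.84 = 12.16.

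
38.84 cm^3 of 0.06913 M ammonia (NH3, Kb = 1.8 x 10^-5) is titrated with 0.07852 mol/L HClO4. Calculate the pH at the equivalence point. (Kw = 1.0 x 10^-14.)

5.34

n(NH3) = 0.06913 x 0.03884 = 0.002685 mol; V(HClO4) at equivalence = 0.002685/0.07852 = 0.03420 L.
At equivalence the base is fully converted to NH4+; total volume = 0.07304 L, so [NH4+] = 0.002685/0.07304 = 0.03676 M.
Ka(NH4+) = Kw/Kb = 1.0e-14 / 1.8 x 10^-5 = 5.56e-10.
[H^+] = sqrt(Ka x [NH4+]) = sqrt(5.56e-10 x 0.03676) = 4.52e-6 M.
pH = -log(4.52e-6) = 5.34.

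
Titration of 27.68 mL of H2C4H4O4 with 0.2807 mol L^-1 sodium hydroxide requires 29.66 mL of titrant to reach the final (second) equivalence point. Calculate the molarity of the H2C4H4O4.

0.150 M

n(NaOH) = 0.2807 x 0.02966 = 0.008326 mol.
At the final (second) equivalence point, 2 mol OH^- react per mol H2C4H4O4, so n(H2C4H4O4) = 0.008326 / 2 = 0.004163 mol.
[H2C4H4O4] = 0.004163 / 0.02768 L = 0.150 M.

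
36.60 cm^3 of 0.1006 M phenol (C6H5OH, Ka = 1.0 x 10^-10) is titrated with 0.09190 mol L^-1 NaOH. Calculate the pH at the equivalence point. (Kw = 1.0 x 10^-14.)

n(C6H5OH) = 0.1006 x 0.03660 = 0.003682 mol; V(NaOH) at equivalence = 0.003682/0.09190 = 0.04006 L.
At equivalence all the acid is converted to C6H5O-; total volume = 0.03660 + 0.04006 = 0.07666 L, so [C6H5O-] = 0.003682/0.07666 = 0.04803 M.
Kb = Kw/Ka = 1.0e-14 / 1.0 x 10^-10 = 0.000100.
[OH^-] = sqrt(Kb x [C6H5O-]) = sqrt(0.000100 x 0.04803) = 0.00219 M.
pOH = 2.66, so pH = 14.00 - 2.66 = 11.34.

11.34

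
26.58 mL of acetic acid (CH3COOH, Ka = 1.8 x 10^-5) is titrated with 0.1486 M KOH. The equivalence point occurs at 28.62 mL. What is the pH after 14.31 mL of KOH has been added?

4.74

14.31 mL is exactly half the equivalence volume (28.62/2), i.e. the half-equivalence point.
There, n(HA) = n(A^-), so pH = pKa = -log(1.8 x 10^-5) = 4.74.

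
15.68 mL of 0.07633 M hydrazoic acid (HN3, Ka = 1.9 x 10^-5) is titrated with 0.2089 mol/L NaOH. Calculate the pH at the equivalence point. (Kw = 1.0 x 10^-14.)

n(HN3) = 0.07633 x 0.01568 = 0.001197 mol; V(NaOH) at equivalence = 0.001197/0.2089 = 0.005729 L.
At equivalence all the acid is converted to N3-; total volume = 0.01568 + 0.005729 = 0.02141 L, so [N3-] = 0.001197/0.02141 = 0.05590 M.
Kb = Kw/Ka = 1.0e-14 / 1.9 x 10^-5 = 5.26e-10.
[OH^-] = sqrt(Kb x [N3-]) = sqrt(5.26e-10 x 0.05590) = 5.42e-6 M.
pOH = 5.27, so pH = 14.00 - 5.27 = 8.73.

8.73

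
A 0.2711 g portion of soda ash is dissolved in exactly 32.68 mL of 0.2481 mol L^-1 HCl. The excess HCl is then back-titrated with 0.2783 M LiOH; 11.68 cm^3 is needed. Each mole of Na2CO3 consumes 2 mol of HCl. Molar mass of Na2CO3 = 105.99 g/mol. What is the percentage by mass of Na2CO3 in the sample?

95.0%

Total n(HCl) added = 0.2481 x 0.03268 = 0.008108 mol.
n(LiOH) used = 0.2783 x 0.01168 = 0.003251 mol, which equals the excess n(HCl).
So n(HCl) consumed by the sample = 0.008108 - 0.003251 = 0.004857 mol.
n(Na2CO3) = 0.004857 / 2 = 0.002429 mol.
mass Na2CO3 = 0.002429 x 105.99 = 0.2574 g, so %Na2CO3 = 0.2574/0.2711 x 100 = 95.0%.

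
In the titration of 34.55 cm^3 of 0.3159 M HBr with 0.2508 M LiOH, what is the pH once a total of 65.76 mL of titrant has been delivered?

n(acid) = 0.3159 x 0.03455 = 0.01091 mol; n(LiOH) added = 0.2508 x 0.06576 = 0.01649 mol.
Base is in excess by 0.01649 - 0.01091 = 0.005578 mol in a total volume of 0.1003 L.
[OH^-] = 0.005578/0.1003 = 0.05561 M, so pOH = 1.25 and pH = 14.00 - 1.25 = 12.75.

12.75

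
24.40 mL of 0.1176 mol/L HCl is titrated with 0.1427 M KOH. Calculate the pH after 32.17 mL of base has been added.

n(acid) = 0.1176 x 0.02440 = 0.002869 mol; n(KOH) added = 0.1427 x 0.03217 = 0.004591 mol.
Base is in excess by 0.004591 - 0.002869 = 0.001721 mol in a total volume of 0.05657 L.
[OH^-] = 0.001721/0.05657 = 0.03043 M, so pOH = 1.52 and pH = 14.00 - 1.52 = 12.48.

12.48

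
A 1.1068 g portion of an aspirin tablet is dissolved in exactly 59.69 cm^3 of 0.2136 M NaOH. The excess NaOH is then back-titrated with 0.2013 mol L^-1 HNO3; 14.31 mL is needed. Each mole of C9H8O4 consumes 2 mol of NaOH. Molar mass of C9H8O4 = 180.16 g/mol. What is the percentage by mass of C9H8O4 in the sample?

80.3%

Total n(NaOH) added = 0.2136 x 0.05969 = 0.01275 mol.
n(HNO3) used = 0.2013 x 0.01431 = 0.002881 mol, which equals the excess n(NaOH).
So n(NaOH) consumed by the sample = 0.01275 - 0.002881 = 0.009869 mol.
n(C9H8O4) = 0.009869 / 2 = 0.004935 mol.
mass C9H8O4 = 0.004935 x 180.16 = 0.8890 g, so %C9H8O4 = 0.8890/1.1068 x 100 = 80.3%.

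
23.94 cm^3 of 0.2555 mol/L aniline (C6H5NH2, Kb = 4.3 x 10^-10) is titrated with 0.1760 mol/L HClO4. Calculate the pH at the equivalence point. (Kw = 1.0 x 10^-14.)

n(C6H5NH2) = 0.2555 x 0.02394 = 0.006117 mol; V(HClO4) at equivalence = 0.006117/0.1760 = 0.03475 L.
At equivalence the base is fully converted to C6H5NH3+; total volume = 0.05869 L, so [C6H5NH3+] = 0.006117/0.05869 = 0.1042 M.
Ka(C6H5NH3+) = Kw/Kb = 1.0e-14 / 4.3 x 10^-10 = 2.33e-5.
[H^+] = sqrt(Ka x [C6H5NH3+]) = sqrt(2.33e-5 x 0.1042) = 0.00156 M.
pH = -log(0.00156) = 2.81.

2.81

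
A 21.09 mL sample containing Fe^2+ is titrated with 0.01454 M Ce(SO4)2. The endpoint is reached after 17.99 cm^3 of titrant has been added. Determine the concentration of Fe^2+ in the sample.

n(Ce(SO4)2) = 0.01454 x 0.01799 = 0.0002616 mol.
From the balanced equation, 1 mol Ce(SO4)2 reacts with 1 mol Fe^2+, so n(Fe^2+) = 0.0002616 x 1/1 = 0.0002616 mol.
[Fe^2+] = 0.0002616 / 0.02109 L = 0.0124 M.

0.0124 M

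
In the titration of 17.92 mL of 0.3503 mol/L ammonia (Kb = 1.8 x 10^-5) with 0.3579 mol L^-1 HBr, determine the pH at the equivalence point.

n(NH3) = 0.3503 x 0.01792 = 0.006277 mol; V(HBr) at equivalence = 0.006277/0.3579 = 0.01754 L.
At equivalence the base is fully converted to NH4+; total volume = 0.03546 L, so [NH4+] = 0.006277/0.03546 = 0.1770 M.
Ka(NH4+) = Kw/Kb = 1.0e-14 / 1.8 x 10^-5 = 5.56e-10.
[H^+] = sqrt(Ka x [NH4+]) = sqrt(5.56e-10 x 0.1770) = 9.92e-6 M.
pH = -log(9.92e-6) = 5.00.

5.00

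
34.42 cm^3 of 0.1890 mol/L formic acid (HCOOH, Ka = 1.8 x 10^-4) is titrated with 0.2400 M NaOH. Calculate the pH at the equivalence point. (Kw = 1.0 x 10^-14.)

8.38

n(HCOOH) = 0.1890 x 0.03442 = 0.006505 mol; V(NaOH) at equivalence = 0.006505/0.2400 = 0.02711 L.
At equivalence all the acid is converted to HCOO-; total volume = 0.03442 + 0.02711 = 0.06153 L, so [HCOO-] = 0.006505/0.06153 = 0.1057 M.
Kb = Kw/Ka = 1.0e-14 / 1.8 x 10^-4 = 5.56e-11.
[OH^-] = sqrt(Kb x [HCOO-]) = sqrt(5.56e-11 x 0.1057) = 2.42e-6 M.
pOH = 5.62, so pH = 14.00 - 5.62 = 8.38.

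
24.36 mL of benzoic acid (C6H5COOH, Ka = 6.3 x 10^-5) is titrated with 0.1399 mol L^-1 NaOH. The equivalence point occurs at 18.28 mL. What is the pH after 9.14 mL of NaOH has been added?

9.14 mL is exactly half the equivalence volume (18.28/2), i.e. the half-equivalence point.
There, n(HA) = n(A^-), so pH = pKa = -log(6.3 x 10^-5) = 4.20.

4.20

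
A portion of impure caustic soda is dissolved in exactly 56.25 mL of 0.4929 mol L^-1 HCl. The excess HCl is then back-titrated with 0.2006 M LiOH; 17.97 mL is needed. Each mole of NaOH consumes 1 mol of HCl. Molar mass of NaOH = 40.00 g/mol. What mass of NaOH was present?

0.965 g

Total n(HCl) added = 0.4929 x 0.05625 = 0.02773 mol.
n(LiOH) used = 0.2006 x 0.01797 = 0.003605 mol, which equals the excess n(HCl).
So n(HCl) consumed by the sample = 0.02773 - 0.003605 = 0.02412 mol.
n(NaOH) = 0.02412 / 1 = 0.02412 mol.
mass = 0.02412 mol x 40.00 g/mol = 0.965 g.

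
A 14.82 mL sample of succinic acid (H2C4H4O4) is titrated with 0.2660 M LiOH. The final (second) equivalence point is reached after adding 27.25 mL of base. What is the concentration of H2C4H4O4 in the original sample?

n(LiOH) = 0.2660 x 0.02725 = 0.007248 mol.
At the final (second) equivalence point, 2 mol OH^- react per mol H2C4H4O4, so n(H2C4H4O4) = 0.007248 / 2 = 0.003624 mol.
[H2C4H4O4] = 0.003624 / 0.01482 L = 0.245 M.

0.245 M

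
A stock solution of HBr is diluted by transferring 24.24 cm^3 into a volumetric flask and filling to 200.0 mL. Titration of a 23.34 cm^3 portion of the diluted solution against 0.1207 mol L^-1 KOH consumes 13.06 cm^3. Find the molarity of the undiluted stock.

n(KOH) = 0.1207 x 0.01306 = 0.001576 mol.
n(HBr) in the aliquot = 0.001576 mol.
[diluted HBr] = 0.001576 / 0.02334 = 0.06754 M.
Dilution factor = 200.0/24.24 = 8.251, so [stock] = 0.06754 x 8.251 = 0.557 M.

0.557 M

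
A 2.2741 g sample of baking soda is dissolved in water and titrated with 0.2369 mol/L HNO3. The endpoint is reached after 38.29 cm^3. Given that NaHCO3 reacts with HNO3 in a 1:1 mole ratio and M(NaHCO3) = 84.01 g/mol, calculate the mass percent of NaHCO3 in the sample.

33.5%

n(HNO3) = 0.2369 x 0.03829 = 0.009071 mol.
n(NaHCO3) = 0.009071 / 1 = 0.009071 mol.
mass of NaHCO3 = 0.009071 x 84.01 = 0.7620 g.
% purity = 0.7620 / 2.2741 x 100 = 33.5%.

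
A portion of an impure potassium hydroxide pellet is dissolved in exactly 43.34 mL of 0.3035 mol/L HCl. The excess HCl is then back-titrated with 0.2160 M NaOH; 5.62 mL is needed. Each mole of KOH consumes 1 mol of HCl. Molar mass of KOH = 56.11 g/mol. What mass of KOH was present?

Total n(HCl) added = 0.3035 x 0.04334 = 0.01315 mol.
n(NaOH) used = 0.2160 x 0.005620 = 0.001214 mol, which equals the excess n(HCl).
So n(HCl) consumed by the sample = 0.01315 - 0.001214 = 0.01194 mol.
n(KOH) = 0.01194 / 1 = 0.01194 mol.
mass = 0.01194 mol x 56.11 g/mol = 0.670 g.

0.670 g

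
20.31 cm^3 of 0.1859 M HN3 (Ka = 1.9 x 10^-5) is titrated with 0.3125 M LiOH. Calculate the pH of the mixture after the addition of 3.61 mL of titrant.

Initial n(HN3) = 0.1859 x 0.02031 = 0.003776 mol.
n(LiOH) added = 0.3125 x 0.003610 = 0.001128 mol, converting that many moles of HN3 to N3-.
Remaining n(HN3) = 0.002648 mol; n(N3-) = 0.001128 mol.
By Henderson-Hasselbalch, pH = pKa + log([A^-]/[HA]) = 4.72 + log(0.001128/0.002648) = 4.72 + (-0.37) = 4.35.

4.35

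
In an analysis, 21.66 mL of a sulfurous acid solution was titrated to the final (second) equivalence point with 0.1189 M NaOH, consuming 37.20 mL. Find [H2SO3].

n(NaOH) = 0.1189 x 0.03720 = 0.004423 mol.
At the final (second) equivalence point, 2 mol OH^- react per mol H2SO3, so n(H2SO3) = 0.004423 / 2 = 0.002212 mol.
[H2SO3] = 0.002212 / 0.02166 L = 0.102 M.

0.102 M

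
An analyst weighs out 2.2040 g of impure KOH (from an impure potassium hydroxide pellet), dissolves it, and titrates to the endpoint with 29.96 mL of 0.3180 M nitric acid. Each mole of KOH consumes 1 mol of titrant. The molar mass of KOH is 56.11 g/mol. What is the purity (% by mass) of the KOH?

n(HNO3) = 0.3180 x 0.02996 = 0.009527 mol.
n(KOH) = 0.009527 / 1 = 0.009527 mol.
mass of KOH = 0.009527 x 56.11 = 0.5346 g.
% purity = 0.5346 / 2.2040 x 100 = 24.3%.

24.3%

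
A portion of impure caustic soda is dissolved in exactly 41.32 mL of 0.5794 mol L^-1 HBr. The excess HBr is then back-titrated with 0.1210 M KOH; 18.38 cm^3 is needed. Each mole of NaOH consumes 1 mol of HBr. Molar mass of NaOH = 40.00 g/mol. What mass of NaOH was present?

Total n(HBr) added = 0.5794 x 0.04132 = 0.02394 mol.
n(KOH) used = 0.1210 x 0.01838 = 0.002224 mol, which equals the excess n(HBr).
So n(HBr) consumed by the sample = 0.02394 - 0.002224 = 0.02172 mol.
n(NaOH) = 0.02172 / 1 = 0.02172 mol.
mass = 0.02172 mol x 40.00 g/mol = 0.869 g.

0.869 g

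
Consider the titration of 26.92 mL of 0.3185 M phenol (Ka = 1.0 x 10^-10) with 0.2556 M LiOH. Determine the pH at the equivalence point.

11.58

n(C6H5OH) = 0.3185 x 0.02692 = 0.008574 mol; V(LiOH) at equivalence = 0.008574/0.2556 = 0.03354 L.
At equivalence all the acid is converted to C6H5O-; total volume = 0.02692 + 0.03354 = 0.06046 L, so [C6H5O-] = 0.008574/0.06046 = 0.1418 M.
Kb = Kw/Ka = 1.0e-14 / 1.0 x 10^-10 = 0.000100.
[OH^-] = sqrt(Kb x [C6H5O-]) = sqrt(0.000100 x 0.1418) = 0.00377 M.
pOH = 2.42, so pH = 14.00 - 2.42 = 11.58.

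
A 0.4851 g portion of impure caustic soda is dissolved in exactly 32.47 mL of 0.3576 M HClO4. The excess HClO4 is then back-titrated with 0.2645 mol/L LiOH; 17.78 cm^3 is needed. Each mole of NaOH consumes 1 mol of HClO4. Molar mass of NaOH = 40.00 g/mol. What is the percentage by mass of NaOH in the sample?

57.0%

Total n(HClO4) added = 0.3576 x 0.03247 = 0.01161 mol.
n(LiOH) used = 0.2645 x 0.01778 = 0.004703 mol, which equals the excess n(HClO4).
So n(HClO4) consumed by the sample = 0.01161 - 0.004703 = 0.006908 mol.
n(NaOH) = 0.006908 / 1 = 0.006908 mol.
mass NaOH = 0.006908 x 40.00 = 0.2763 g, so %NaOH = 0.2763/0.4851 x 100 = 57.0%.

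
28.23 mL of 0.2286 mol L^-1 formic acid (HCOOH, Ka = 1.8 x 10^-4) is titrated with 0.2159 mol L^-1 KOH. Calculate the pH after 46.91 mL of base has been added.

n(acid) = 0.2286 x 0.02823 = 0.006453 mol; n(KOH) added = 0.2159 x 0.04691 = 0.01013 mol.
Base is in excess by 0.01013 - 0.006453 = 0.003674 mol in a total volume of 0.07514 L.
[OH^-] = 0.003674/0.07514 = 0.04890 M, so pOH = 1.31 and pH = 14.00 - 1.31 = 12.69.

12.69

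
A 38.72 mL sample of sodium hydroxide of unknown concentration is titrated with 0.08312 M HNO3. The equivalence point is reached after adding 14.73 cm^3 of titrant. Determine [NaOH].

0.0316 M

n(HNO3) delivered = 0.08312 x 0.01473 = 0.001224 mol.
For a 1:1 reaction, n(NaOH) = 0.001224 mol.
[NaOH] = 0.001224 mol / 0.03872 L = 0.0316 M.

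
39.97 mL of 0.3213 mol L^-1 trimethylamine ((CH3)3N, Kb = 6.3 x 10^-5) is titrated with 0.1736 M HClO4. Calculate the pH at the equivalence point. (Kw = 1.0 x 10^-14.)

5.37

n((CH3)3N) = 0.3213 x 0.03997 = 0.01284 mol; V(HClO4) at equivalence = 0.01284/0.1736 = 0.07398 L.
At equivalence the base is fully converted to (CH3)3NH+; total volume = 0.1139 L, so [(CH3)3NH+] = 0.01284/0.1139 = 0.1127 M.
Ka((CH3)3NH+) = Kw/Kb = 1.0e-14 / 6.3 x 10^-5 = 1.59e-10.
[H^+] = sqrt(Ka x [(CH3)3NH+]) = sqrt(1.59e-10 x 0.1127) = 4.23e-6 M.
pH = -log(4.23e-6) = 5.37.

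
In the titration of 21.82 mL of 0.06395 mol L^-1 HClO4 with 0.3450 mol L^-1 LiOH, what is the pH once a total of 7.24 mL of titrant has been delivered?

n(acid) = 0.06395 x 0.02182 = 0.001395 mol; n(LiOH) added = 0.3450 x 0.007240 = 0.002498 mol.
Base is in excess by 0.002498 - 0.001395 = 0.001102 mol in a total volume of 0.02906 L.
[OH^-] = 0.001102/0.02906 = 0.03794 M, so pOH = 1.42 and pH = 14.00 - 1.42 = 12.58.

12.58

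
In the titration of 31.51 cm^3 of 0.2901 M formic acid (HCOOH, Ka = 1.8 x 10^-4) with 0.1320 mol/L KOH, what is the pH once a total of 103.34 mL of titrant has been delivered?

12.52

n(acid) = 0.2901 x 0.03151 = 0.009141 mol; n(KOH) added = 0.1320 x 0.1033 = 0.01364 mol.
Base is in excess by 0.01364 - 0.009141 = 0.004500 mol in a total volume of 0.1348 L.
[OH^-] = 0.004500/0.1348 = 0.03337 M, so pOH = 1.48 and pH = 14.00 - 1.48 = 12.52.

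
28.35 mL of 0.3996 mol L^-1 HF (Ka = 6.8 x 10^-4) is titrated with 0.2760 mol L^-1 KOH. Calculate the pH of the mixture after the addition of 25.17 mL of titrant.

Initial n(HF) = 0.3996 x 0.02835 = 0.01133 mol.
n(KOH) added = 0.2760 x 0.02517 = 0.006947 mol, converting that many moles of HF to F-.
Remaining n(HF) = 0.004382 mol; n(F-) = 0.006947 mol.
By Henderson-Hasselbalch, pH = pKa + log([A^-]/[HA]) = 3.17 + log(0.006947/0.004382) = 3.17 + (+0.20) = 3.37.

3.37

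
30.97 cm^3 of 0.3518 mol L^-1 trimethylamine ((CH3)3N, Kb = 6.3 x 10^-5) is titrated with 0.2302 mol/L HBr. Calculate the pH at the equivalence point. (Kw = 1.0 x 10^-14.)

5.33

n((CH3)3N) = 0.3518 x 0.03097 = 0.01090 mol; V(HBr) at equivalence = 0.01090/0.2302 = 0.04733 L.
At equivalence the base is fully converted to (CH3)3NH+; total volume = 0.07830 L, so [(CH3)3NH+] = 0.01090/0.07830 = 0.1391 M.
Ka((CH3)3NH+) = Kw/Kb = 1.0e-14 / 6.3 x 10^-5 = 1.59e-10.
[H^+] = sqrt(Ka x [(CH3)3NH+]) = sqrt(1.59e-10 x 0.1391) = 4.70e-6 M.
pH = -log(4.70e-6) = 5.33.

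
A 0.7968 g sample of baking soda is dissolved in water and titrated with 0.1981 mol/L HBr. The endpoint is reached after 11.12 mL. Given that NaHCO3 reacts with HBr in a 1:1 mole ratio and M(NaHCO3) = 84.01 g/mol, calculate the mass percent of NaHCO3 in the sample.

23.2%

n(HBr) = 0.1981 x 0.01112 = 0.002203 mol.
n(NaHCO3) = 0.002203 / 1 = 0.002203 mol.
mass of NaHCO3 = 0.002203 x 84.01 = 0.1851 g.
% purity = 0.1851 / 0.7968 x 100 = 23.2%.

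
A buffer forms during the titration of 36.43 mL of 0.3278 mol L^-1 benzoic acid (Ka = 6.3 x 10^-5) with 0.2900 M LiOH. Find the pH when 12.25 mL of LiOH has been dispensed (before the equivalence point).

Initial n(C6H5COOH) = 0.3278 x 0.03643 = 0.01194 mol.
n(LiOH) added = 0.2900 x 0.01225 = 0.003552 mol, converting that many moles of C6H5COOH to C6H5COO-.
Remaining n(C6H5COOH) = 0.008389 mol; n(C6H5COO-) = 0.003552 mol.
By Henderson-Hasselbalch, pH = pKa + log([A^-]/[HA]) = 4.20 + log(0.003552/0.008389) = 4.20 + (-0.37) = 3.83.

3.83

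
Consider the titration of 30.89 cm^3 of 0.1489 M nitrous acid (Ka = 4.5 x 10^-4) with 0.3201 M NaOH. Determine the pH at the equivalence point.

8.18

n(HNO2) = 0.1489 x 0.03089 = 0.004600 mol; V(NaOH) at equivalence = 0.004600/0.3201 = 0.01437 L.
At equivalence all the acid is converted to NO2-; total volume = 0.03089 + 0.01437 = 0.04526 L, so [NO2-] = 0.004600/0.04526 = 0.1016 M.
Kb = Kw/Ka = 1.0e-14 / 4.5 x 10^-4 = 2.22e-11.
[OH^-] = sqrt(Kb x [NO2-]) = sqrt(2.22e-11 x 0.1016) = 1.50e-6 M.
pOH = 5.82, so pH = 14.00 - 5.82 = 8.18.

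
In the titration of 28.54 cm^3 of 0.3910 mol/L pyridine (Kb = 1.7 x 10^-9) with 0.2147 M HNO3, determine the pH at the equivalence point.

3.04

n(C5H5N) = 0.3910 x 0.02854 = 0.01116 mol; V(HNO3) at equivalence = 0.01116/0.2147 = 0.05198 L.
At equivalence the base is fully converted to C5H5NH+; total volume = 0.08052 L, so [C5H5NH+] = 0.01116/0.08052 = 0.1386 M.
Ka(C5H5NH+) = Kw/Kb = 1.0e-14 / 1.7 x 10^-9 = 5.88e-6.
[H^+] = sqrt(Ka x [C5H5NH+]) = sqrt(5.88e-6 x 0.1386) = 0.000903 M.
pH = -log(0.000903) = 3.04.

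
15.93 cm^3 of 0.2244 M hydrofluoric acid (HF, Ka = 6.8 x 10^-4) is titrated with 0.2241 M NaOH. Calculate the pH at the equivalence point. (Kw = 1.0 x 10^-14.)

n(HF) = 0.2244 x 0.01593 = 0.003575 mol; V(NaOH) at equivalence = 0.003575/0.2241 = 0.01595 L.
At equivalence all the acid is converted to F-; total volume = 0.01593 + 0.01595 = 0.03188 L, so [F-] = 0.003575/0.03188 = 0.1121 M.
Kb = Kw/Ka = 1.0e-14 / 6.8 x 10^-4 = 1.47e-11.
[OH^-] = sqrt(Kb x [F-]) = sqrt(1.47e-11 x 0.1121) = 1.28e-6 M.
pOH = 5.89, so pH = 14.00 - 5.89 = 8.11.

8.11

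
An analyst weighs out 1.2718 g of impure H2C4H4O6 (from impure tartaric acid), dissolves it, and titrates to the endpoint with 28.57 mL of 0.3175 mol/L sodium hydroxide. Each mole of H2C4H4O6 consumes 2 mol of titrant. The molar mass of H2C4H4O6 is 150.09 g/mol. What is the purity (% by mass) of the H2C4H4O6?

n(NaOH) = 0.3175 x 0.02857 = 0.009071 mol.
n(H2C4H4O6) = 0.009071 / 2 = 0.004535 mol.
mass of H2C4H4O6 = 0.004535 x 150.09 = 0.6807 g.
% purity = 0.6807 / 1.2718 x 100 = 53.5%.

53.5%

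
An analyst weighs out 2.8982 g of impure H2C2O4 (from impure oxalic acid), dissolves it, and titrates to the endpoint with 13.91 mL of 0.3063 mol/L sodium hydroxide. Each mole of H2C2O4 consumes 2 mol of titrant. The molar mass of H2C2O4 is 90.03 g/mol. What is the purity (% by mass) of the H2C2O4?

6.62%

n(NaOH) = 0.3063 x 0.01391 = 0.004261 mol.
n(H2C2O4) = 0.004261 / 2 = 0.002130 mol.
mass of H2C2O4 = 0.002130 x 90.03 = 0.1918 g.
% purity = 0.1918 / 2.8982 x 100 = 6.62%.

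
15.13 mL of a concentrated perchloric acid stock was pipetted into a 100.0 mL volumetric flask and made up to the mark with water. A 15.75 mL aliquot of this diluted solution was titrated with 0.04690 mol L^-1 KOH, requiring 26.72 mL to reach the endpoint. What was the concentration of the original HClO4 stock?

0.526 M

n(KOH) = 0.04690 x 0.02672 = 0.001253 mol.
n(HClO4) in the aliquot = 0.001253 mol.
[diluted HClO4] = 0.001253 / 0.01575 = 0.07957 M.
Dilution factor = 100.0/15.13 = 6.609, so [stock] = 0.07957 x 6.609 = 0.526 M.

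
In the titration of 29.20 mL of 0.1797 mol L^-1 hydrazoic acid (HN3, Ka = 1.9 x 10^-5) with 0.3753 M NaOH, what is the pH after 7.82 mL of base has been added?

4.82

Initial n(HN3) = 0.1797 x 0.02920 = 0.005247 mol.
n(NaOH) added = 0.3753 x 0.007820 = 0.002935 mol, converting that many moles of HN3 to N3-.
Remaining n(HN3) = 0.002312 mol; n(N3-) = 0.002935 mol.
By Henderson-Hasselbalch, pH = pKa + log([A^-]/[HA]) = 4.72 + log(0.002935/0.002312) = 4.72 + (+0.10) = 4.82.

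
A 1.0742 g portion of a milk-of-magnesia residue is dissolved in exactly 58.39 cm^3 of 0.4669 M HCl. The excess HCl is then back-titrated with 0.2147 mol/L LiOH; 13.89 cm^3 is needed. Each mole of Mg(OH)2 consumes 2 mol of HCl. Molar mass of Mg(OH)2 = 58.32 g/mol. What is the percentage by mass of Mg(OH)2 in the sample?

Total n(HCl) added = 0.4669 x 0.05839 = 0.02726 mol.
n(LiOH) used = 0.2147 x 0.01389 = 0.002982 mol, which equals the excess n(HCl).
So n(HCl) consumed by the sample = 0.02726 - 0.002982 = 0.02428 mol.
n(Mg(OH)2) = 0.02428 / 2 = 0.01214 mol.
mass Mg(OH)2 = 0.01214 x 58.32 = 0.7080 g, so %Mg(OH)2 = 0.7080/1.0742 x 100 = 65.9%.

65.9%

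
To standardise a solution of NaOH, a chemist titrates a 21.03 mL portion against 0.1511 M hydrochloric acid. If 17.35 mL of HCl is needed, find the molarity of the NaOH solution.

0.125 M

n(HCl) delivered = 0.1511 x 0.01735 = 0.002622 mol.
For a 1:1 reaction, n(NaOH) = 0.002622 mol.
[NaOH] = 0.002622 mol / 0.02103 L = 0.125 M.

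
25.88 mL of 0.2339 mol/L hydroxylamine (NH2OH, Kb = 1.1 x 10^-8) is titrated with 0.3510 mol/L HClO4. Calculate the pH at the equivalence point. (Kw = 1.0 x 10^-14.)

3.45

n(NH2OH) = 0.2339 x 0.02588 = 0.006053 mol; V(HClO4) at equivalence = 0.006053/0.3510 = 0.01725 L.
At equivalence the base is fully converted to NH3OH+; total volume = 0.04313 L, so [NH3OH+] = 0.006053/0.04313 = 0.1404 M.
Ka(NH3OH+) = Kw/Kb = 1.0e-14 / 1.1 x 10^-8 = 9.09e-7.
[H^+] = sqrt(Ka x [NH3OH+]) = sqrt(9.09e-7 x 0.1404) = 0.000357 M.
pH = -log(0.000357) = 3.45.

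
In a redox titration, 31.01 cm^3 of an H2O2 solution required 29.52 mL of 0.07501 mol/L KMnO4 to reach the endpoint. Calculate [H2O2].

n(KMnO4) = 0.07501 x 0.02952 = 0.002214 mol.
From the balanced equation, 2 mol KMnO4 reacts with 5 mol H2O2, so n(H2O2) = 0.002214 x 5/2 = 0.005536 mol.
[H2O2] = 0.005536 / 0.03101 L = 0.179 M.

0.179 M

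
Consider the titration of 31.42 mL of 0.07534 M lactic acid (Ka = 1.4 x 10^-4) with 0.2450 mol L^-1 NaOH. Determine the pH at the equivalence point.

n(HC3H5O3) = 0.07534 x 0.03142 = 0.002367 mol; V(NaOH) at equivalence = 0.002367/0.2450 = 0.009662 L.
At equivalence all the acid is converted to C3H5O3-; total volume = 0.03142 + 0.009662 = 0.04108 L, so [C3H5O3-] = 0.002367/0.04108 = 0.05762 M.
Kb = Kw/Ka = 1.0e-14 / 1.4 x 10^-4 = 7.14e-11.
[OH^-] = sqrt(Kb x [C3H5O3-]) = sqrt(7.14e-11 x 0.05762) = 2.03e-6 M.
pOH = 5.69, so pH = 14.00 - 5.69 = 8.31.

8.31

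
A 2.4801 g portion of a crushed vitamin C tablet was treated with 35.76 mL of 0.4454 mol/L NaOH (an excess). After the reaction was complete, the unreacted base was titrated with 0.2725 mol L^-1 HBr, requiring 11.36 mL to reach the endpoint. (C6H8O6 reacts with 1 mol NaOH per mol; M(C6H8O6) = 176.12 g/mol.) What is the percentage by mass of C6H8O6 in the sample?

Total n(NaOH) added = 0.4454 x 0.03576 = 0.01593 mol.
n(HBr) used = 0.2725 x 0.01136 = 0.003096 mol, which equals the excess n(NaOH).
So n(NaOH) consumed by the sample = 0.01593 - 0.003096 = 0.01283 mol.
n(C6H8O6) = 0.01283 / 1 = 0.01283 mol.
mass C6H8O6 = 0.01283 x 176.12 = 2.260 g, so %C6H8O6 = 2.260/2.4801 x 100 = 91.1%.

91.1%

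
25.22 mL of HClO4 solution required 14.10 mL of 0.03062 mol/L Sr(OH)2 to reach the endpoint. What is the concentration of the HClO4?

n(Sr(OH)2) delivered = 0.03062 x 0.01410 = 0.0004317 mol.
The reaction is 2 HClO4 + 1 Sr(OH)2, so n(HClO4) = 0.0004317 x 2/1 = 0.0008635 mol.
[HClO4] = 0.0008635 mol / 0.02522 L = 0.0342 M.

0.0342 M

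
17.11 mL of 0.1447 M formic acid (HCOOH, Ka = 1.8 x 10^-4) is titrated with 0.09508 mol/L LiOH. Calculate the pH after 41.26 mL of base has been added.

12.39

n(acid) = 0.1447 x 0.01711 = 0.002476 mol; n(LiOH) added = 0.09508 x 0.04126 = 0.003923 mol.
Base is in excess by 0.003923 - 0.002476 = 0.001447 mol in a total volume of 0.05837 L.
[OH^-] = 0.001447/0.05837 = 0.02479 M, so pOH = 1.61 and pH = 14.00 - 1.61 = 12.39.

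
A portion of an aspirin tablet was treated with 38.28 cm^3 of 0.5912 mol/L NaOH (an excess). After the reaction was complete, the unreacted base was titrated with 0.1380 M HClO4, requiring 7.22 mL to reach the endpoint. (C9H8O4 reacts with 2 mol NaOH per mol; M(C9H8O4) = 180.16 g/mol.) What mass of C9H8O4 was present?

Total n(NaOH) added = 0.5912 x 0.03828 = 0.02263 mol.
n(HClO4) used = 0.1380 x 0.007220 = 0.0009964 mol, which equals the excess n(NaOH).
So n(NaOH) consumed by the sample = 0.02263 - 0.0009964 = 0.02163 mol.
n(C9H8O4) = 0.02163 / 2 = 0.01082 mol.
mass = 0.01082 mol x 180.16 g/mol = 1.95 g.

1.95 g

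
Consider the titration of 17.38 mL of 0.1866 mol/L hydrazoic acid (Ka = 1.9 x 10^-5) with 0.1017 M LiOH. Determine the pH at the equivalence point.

8.77

n(HN3) = 0.1866 x 0.01738 = 0.003243 mol; V(LiOH) at equivalence = 0.003243/0.1017 = 0.03189 L.
At equivalence all the acid is converted to N3-; total volume = 0.01738 + 0.03189 = 0.04927 L, so [N3-] = 0.003243/0.04927 = 0.06582 M.
Kb = Kw/Ka = 1.0e-14 / 1.9 x 10^-5 = 5.26e-10.
[OH^-] = sqrt(Kb x [N3-]) = sqrt(5.26e-10 x 0.06582) = 5.89e-6 M.
pOH = 5.23, so pH = 14.00 - 5.23 = 8.77.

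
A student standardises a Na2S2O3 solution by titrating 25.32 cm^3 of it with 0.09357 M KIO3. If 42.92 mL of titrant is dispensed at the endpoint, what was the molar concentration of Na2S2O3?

n(KIO3) = 0.09357 x 0.04292 = 0.004016 mol.
From the balanced equation, 1 mol KIO3 reacts with 6 mol Na2S2O3, so n(Na2S2O3) = 0.004016 x 6/1 = 0.02410 mol.
[Na2S2O3] = 0.02410 / 0.02532 L = 0.952 M.

0.952 M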